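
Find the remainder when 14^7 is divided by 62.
50

Use repeated squaring. Binary(7) = 111. Walk through the bits of the exponent 7 left-to-right: at each bit after the leading one, square the running value, then multiply by 14 if the bit is 1 (always reducing mod 62):
  bit 1 = 1 (leading): start with 14.
  bit 2 = 1: square 14^2 = 196 ≡ 10; bit is 1, so multiply 10·14 = 140 ≡ 16 (mod 62).
  bit 3 = 1: square 16^2 = 256 ≡ 8; bit is 1, so multiply 8·14 = 112 ≡ 50 (mod 62).
Final value: 14^7 ≡ 50 (mod 62).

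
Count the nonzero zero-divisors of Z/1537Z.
In Z/1537Z each nonzero element is either a unit (gcd with 1537 is 1) or a zero-divisor (gcd > 1). The number of units is φ(1537): factorise 1537 = 29 · 53, so φ(1537) = (29 − 1) · (53 − 1) = 28 · 52 = 1456. The nonzero elements number 1537 − 1 = 1536. Hence the nonzero zero-divisors number 1536 − 1456 = 80.

Final answer: Z/1537Z has 80 nonzero zero-divisors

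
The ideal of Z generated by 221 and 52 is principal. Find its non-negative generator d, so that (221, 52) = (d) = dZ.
In the PID Z, (a, b) is generated by gcd(a, b). Compute gcd(221, 52) with the extended Euclidean algorithm, tracking rows (r, s, t) with s·221 + t·52 = r:
  row A: (221, 1, 0)   [1·221 + 0·52 = 221]
  row B: (52, 0, 1)   [0·221 + 1·52 = 52]
  221 = 4·52 + 13   → row C = row A − 4·row B = (13, 1, −4)   [check: 1·221 − 4·52 = 13]
  52 = 4·13 + 0   → remainder 0, stop. gcd = 13 (last nonzero row C).
So gcd(221, 52) = 13, with Bézout identity 1·221 − 4·52 = 13. Containment (⊇): the Bézout identity exhibits 13 as an element of (221, 52), giving (13) ⊆ (221, 52). Containment (⊆): since 13 | 221 and 13 | 52 (221 = 13·17, 52 = 13·4), every Z-linear combination of 221 and 52 is divisible by 13, so (221, 52) ⊆ (13). Therefore (221, 52) = (13), d = 13.

Final answer: (221, 52) = (13); d = 13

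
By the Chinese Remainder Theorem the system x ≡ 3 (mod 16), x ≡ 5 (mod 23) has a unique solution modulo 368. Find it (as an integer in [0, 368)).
x ≡ 51 (mod 368); the representative in [0, 368) is 51

The moduli 16, 23 are pairwise coprime, so by the CRT there is a unique solution mod 16·23 = 368.
Solve by successive substitution. Start with x ≡ 3 (mod 16).
  Combine with x ≡ 5 (mod 23): write x = 3 + 16·t and require 3 + 16·t ≡ 5 (mod 23), i.e. 16·t ≡ 5 − 3 ≡ 2 (mod 23). Since 16^(−1) ≡ 13 (mod 23), t ≡ 13·2 ≡ 3 (mod 23). So x ≡ 3 + 16·3 = 51 (mod 368).
Unique solution in [0, 368): x = 51.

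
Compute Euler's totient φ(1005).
φ(1005) = 528

φ is multiplicative, with φ(p^e) = p^e − p^(e−1). Factorise 1005 = 3 · 5 · 67. Then
  φ(1005) = (3 − 1) · (5 − 1) · (67 − 1) = 2 · 4 · 66 = 528.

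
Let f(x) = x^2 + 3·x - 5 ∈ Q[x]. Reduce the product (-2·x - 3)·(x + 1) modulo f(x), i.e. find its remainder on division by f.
First multiply in Q[x] without reducing: a · b = -2·x^2 - 5·x - 3. Now divide by f(x) = x^2 + 3·x - 5, eliminating the leading term at each step:
  leading term -2·x^2: subtract (-2)·f(x) = -2·x^2 - 6·x + 10, leaving x - 13
The degree is now < 2, so this is the remainder. Hence a · b ≡ x - 13 in Q[x]/(f).

Final answer: a · b ≡ x - 13 (mod f(x))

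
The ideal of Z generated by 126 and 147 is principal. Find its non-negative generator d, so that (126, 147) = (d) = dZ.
In the PID Z, (a, b) is generated by gcd(a, b). Compute gcd(147, 126) with the extended Euclidean algorithm, tracking rows (r, s, t) with s·147 + t·126 = r:
  row A: (147, 1, 0)   [1·147 + 0·126 = 147]
  row B: (126, 0, 1)   [0·147 + 1·126 = 126]
  147 = 1·126 + 21   → row C = row A − 1·row B = (21, 1, −1)   [check: 1·147 − 1·126 = 21]
  126 = 6·21 + 0   → remainder 0, stop. gcd = 21 (last nonzero row C).
So gcd(126, 147) = 21, with Bézout identity 1·147 − 1·126 = 21. Containment (⊇): the Bézout identity exhibits 21 as an element of (126, 147), giving (21) ⊆ (126, 147). Containment (⊆): since 21 | 126 and 21 | 147 (126 = 21·6, 147 = 21·7), every Z-linear combination of 126 and 147 is divisible by 21, so (126, 147) ⊆ (21). Therefore (126, 147) = (21), d = 21.

Final answer: (126, 147) = (21); d = 21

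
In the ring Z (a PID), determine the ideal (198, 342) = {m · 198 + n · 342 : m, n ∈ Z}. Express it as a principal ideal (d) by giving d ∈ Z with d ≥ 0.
In the PID Z, (a, b) is generated by gcd(a, b). Compute gcd(342, 198) with the extended Euclidean algorithm, tracking rows (r, s, t) with s·342 + t·198 = r:
  row A: (342, 1, 0)   [1·342 + 0·198 = 342]
  row B: (198, 0, 1)   [0·342 + 1·198 = 198]
  342 = 1·198 + 144   → row C = row A − 1·row B = (144, 1, −1)   [check: 1·342 − 1·198 = 144]
  198 = 1·144 + 54   → row D = row B − 1·row C = (54, −1, 2)   [check: −1·342 + 2·198 = 54]
  144 = 2·54 + 36   → row E = row C − 2·row D = (36, 3, −5)   [check: 3·342 − 5·198 = 36]
  54 = 1·36 + 18   → row F = row D − 1·row E = (18, −4, 7)   [check: −4·342 + 7·198 = 18]
  36 = 2·18 + 0   → remainder 0, stop. gcd = 18 (last nonzero row F).
So gcd(198, 342) = 18, with Bézout identity −4·342 + 7·198 = 18. Containment (⊇): the Bézout identity exhibits 18 as an element of (198, 342), giving (18) ⊆ (198, 342). Containment (⊆): since 18 | 198 and 18 | 342 (198 = 18·11, 342 = 18·19), every Z-linear combination of 198 and 342 is divisible by 18, so (198, 342) ⊆ (18). Therefore (198, 342) = (18), d = 18.

Final answer: (198, 342) = (18); d = 18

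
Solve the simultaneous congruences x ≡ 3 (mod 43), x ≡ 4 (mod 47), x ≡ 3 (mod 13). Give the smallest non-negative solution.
x ≡ 15655 (mod 26273); the representative in [0, 26273) is 15655

The moduli 43, 47, 13 are pairwise coprime, so by the CRT there is a unique solution mod 43·47·13 = 26273.
Solve by successive substitution. Start with x ≡ 3 (mod 43).
  Combine with x ≡ 4 (mod 47): write x = 3 + 43·t and require 3 + 43·t ≡ 4 (mod 47), i.e. 43·t ≡ 4 − 3 ≡ 1 (mod 47). Since 43^(−1) ≡ 35 (mod 47), t ≡ 35·1 ≡ 35 (mod 47). So x ≡ 3 + 43·35 = 1508 (mod 2021).
  Combine with x ≡ 3 (mod 13): write x = 1508 + 2021·t and require 1508 + 2021·t ≡ 3 (mod 13), i.e. 2021·t ≡ 3 − 1508 ≡ 3 (mod 13). Since 2021^(−1) ≡ 11 (mod 13) (2021 ≡ 6 (mod 13)), t ≡ 11·3 ≡ 7 (mod 13). So x ≡ 1508 + 2021·7 = 15655 (mod 26273).
Unique solution in [0, 26273): x = 15655.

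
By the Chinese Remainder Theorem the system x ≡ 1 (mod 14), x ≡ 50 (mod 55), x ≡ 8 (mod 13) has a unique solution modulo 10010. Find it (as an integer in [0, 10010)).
The moduli 14, 55, 13 are pairwise coprime, so by the CRT there is a unique solution mod 14·55·13 = 10010.
Solve by successive substitution. Start with x ≡ 1 (mod 14).
  Combine with x ≡ 50 (mod 55): write x = 1 + 14·t and require 1 + 14·t ≡ 50 (mod 55), i.e. 14·t ≡ 50 − 1 ≡ 49 (mod 55). Since 14^(−1) ≡ 4 (mod 55), t ≡ 4·49 ≡ 31 (mod 55). So x ≡ 1 + 14·31 = 435 (mod 770).
  Combine with x ≡ 8 (mod 13): write x = 435 + 770·t and require 435 + 770·t ≡ 8 (mod 13), i.e. 770·t ≡ 8 − 435 ≡ 2 (mod 13). Since 770^(−1) ≡ 9 (mod 13) (770 ≡ 3 (mod 13)), t ≡ 9·2 ≡ 5 (mod 13). So x ≡ 435 + 770·5 = 4285 (mod 10010).
Unique solution in [0, 10010): x = 4285.

Final answer: x ≡ 4285 (mod 10010); the representative in [0, 10010) is 4285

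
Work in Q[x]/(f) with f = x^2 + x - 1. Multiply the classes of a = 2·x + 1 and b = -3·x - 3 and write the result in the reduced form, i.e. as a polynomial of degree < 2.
a · b ≡ -3·x - 9 (mod f(x))

First multiply in Q[x] without reducing: a · b = -6·x^2 - 9·x - 3. Now divide by f(x) = x^2 + x - 1, eliminating the leading term at each step:
  leading term -6·x^2: subtract (-6)·f(x) = -6·x^2 - 6·x + 6, leaving -3·x - 9
The degree is now < 2, so this is the remainder. Hence a · b ≡ -3·x - 9 in Q[x]/(f).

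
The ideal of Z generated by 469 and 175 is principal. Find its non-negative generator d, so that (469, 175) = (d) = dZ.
(469, 175) = (7); d = 7

In the PID Z, (a, b) is generated by gcd(a, b). Compute gcd(469, 175) with the extended Euclidean algorithm, tracking rows (r, s, t) with s·469 + t·175 = r:
  row A: (469, 1, 0)   [1·469 + 0·175 = 469]
  row B: (175, 0, 1)   [0·469 + 1·175 = 175]
  469 = 2·175 + 119   → row C = row A − 2·row B = (119, 1, −2)   [check: 1·469 − 2·175 = 119]
  175 = 1·119 + 56   → row D = row B − 1·row C = (56, −1, 3)   [check: −1·469 + 3·175 = 56]
  119 = 2·56 + 7   → row E = row C − 2·row D = (7, 3, −8)   [check: 3·469 − 8·175 = 7]
  56 = 8·7 + 0   → remainder 0, stop. gcd = 7 (last nonzero row E).
So gcd(469, 175) = 7, with Bézout identity 3·469 − 8·175 = 7. Containment (⊇): the Bézout identity exhibits 7 as an element of (469, 175), giving (7) ⊆ (469, 175). Containment (⊆): since 7 | 469 and 7 | 175 (469 = 7·67, 175 = 7·25), every Z-linear combination of 469 and 175 is divisible by 7, so (469, 175) ⊆ (7). Therefore (469, 175) = (7), d = 7.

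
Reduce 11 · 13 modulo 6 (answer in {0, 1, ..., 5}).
5

Reduce the factors first: 11 ≡ 5, 13 ≡ 1 (mod 6), so 11 · 13 ≡ 5 · 1 (mod 6). 5 · 1 = 5. Dividing by 6: 5 = 0·6 + 5. So (11 · 13) mod 6 = 5.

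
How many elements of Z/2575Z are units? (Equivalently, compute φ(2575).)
An element a ∈ Z/2575Z is a unit iff gcd(a, 2575) = 1, so the number of units is φ(2575). φ is multiplicative, with φ(p^e) = p^e − p^(e−1). Factorise 2575 = 5^2 · 103. Then
  φ(2575) = (5^2 − 5^1) · (103 − 1) = 20 · 102 = 2040.

Final answer: Z/2575Z has φ(2575) = 2040 units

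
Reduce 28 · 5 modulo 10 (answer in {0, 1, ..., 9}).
Reduce the factors first: 28 ≡ 8 (mod 10), so 28 · 5 ≡ 8 · 5 (mod 10). 8 · 5 = 40. Dividing by 10: 40 = 4·10 + 0. So (28 · 5) mod 10 = 0.

Final answer: 0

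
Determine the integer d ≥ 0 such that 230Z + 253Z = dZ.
(230, 253) = (23); d = 23

In the PID Z, (a, b) is generated by gcd(a, b). Compute gcd(253, 230) with the extended Euclidean algorithm, tracking rows (r, s, t) with s·253 + t·230 = r:
  row A: (253, 1, 0)   [1·253 + 0·230 = 253]
  row B: (230, 0, 1)   [0·253 + 1·230 = 230]
  253 = 1·230 + 23   → row C = row A − 1·row B = (23, 1, −1)   [check: 1·253 − 1·230 = 23]
  230 = 10·23 + 0   → remainder 0, stop. gcd = 23 (last nonzero row C).
So gcd(230, 253) = 23, with Bézout identity 1·253 − 1·230 = 23. Containment (⊇): the Bézout identity exhibits 23 as an element of (230, 253), giving (23) ⊆ (230, 253). Containment (⊆): since 23 | 230 and 23 | 253 (230 = 23·10, 253 = 23·11), every Z-linear combination of 230 and 253 is divisible by 23, so (230, 253) ⊆ (23). Therefore (230, 253) = (23), d = 23.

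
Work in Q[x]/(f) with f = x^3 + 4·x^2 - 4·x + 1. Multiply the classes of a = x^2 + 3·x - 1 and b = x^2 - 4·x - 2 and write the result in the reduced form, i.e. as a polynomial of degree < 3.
First multiply in Q[x] without reducing: a · b = x^4 - x^3 - 15·x^2 - 2·x + 2. Now divide by f(x) = x^3 + 4·x^2 - 4·x + 1, eliminating the leading term at each step:
  leading term x^4: subtract (x)·f(x) = x^4 + 4·x^3 - 4·x^2 + x, leaving -5·x^3 - 11·x^2 - 3·x + 2
  leading term -5·x^3: subtract (-5)·f(x) = -5·x^3 - 20·x^2 + 20·x - 5, leaving 9·x^2 - 23·x + 7
The degree is now < 3, so this is the remainder. Hence a · b ≡ 9·x^2 - 23·x + 7 in Q[x]/(f).

Final answer: a · b ≡ 9·x^2 - 23·x + 7 (mod f(x))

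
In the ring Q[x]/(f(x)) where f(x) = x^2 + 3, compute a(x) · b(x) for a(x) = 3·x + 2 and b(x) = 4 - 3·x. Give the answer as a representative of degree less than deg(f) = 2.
First multiply in Q[x] without reducing: a · b = -9·x^2 + 6·x + 8. Now divide by f(x) = x^2 + 3, eliminating the leading term at each step:
  leading term -9·x^2: subtract (-9)·f(x) = -9·x^2 - 27, leaving 6·x + 35
The degree is now < 2, so this is the remainder. Hence a · b ≡ 6·x + 35 in Q[x]/(f).

Final answer: a · b ≡ 6·x + 35 (mod f(x))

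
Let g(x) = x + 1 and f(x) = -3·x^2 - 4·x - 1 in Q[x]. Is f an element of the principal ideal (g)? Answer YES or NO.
YES

In Q[x] the ideal (g) consists of all multiples of g, so f ∈ (g) iff g | f, i.e. iff the remainder of f on division by g is 0. Divide f by g (g is monic, so eliminate the leading term of the running remainder at each step):
  leading term -3·x^2: subtract (-3·x)·g(x) = -3·x^2 - 3·x, leaving -x - 1
  leading term -x: subtract (-1)·g(x) = -x - 1, leaving 0
The remainder is 0, so f(x) = g(x) · h(x) with h(x) = -3·x - 1. Hence g | f, i.e. f ∈ (g).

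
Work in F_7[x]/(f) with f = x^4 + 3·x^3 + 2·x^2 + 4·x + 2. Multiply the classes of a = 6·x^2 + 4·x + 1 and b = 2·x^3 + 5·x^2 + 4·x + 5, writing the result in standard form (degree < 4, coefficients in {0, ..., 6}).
Multiply as integer polynomials: a · b = 12·x^5 + 38·x^4 + 46·x^3 + 51·x^2 + 24·x + 5. Reducing coefficients mod 7: a · b ≡ 5·x^5 + 3·x^4 + 4·x^3 + 2·x^2 + 3·x + 5. Now divide by f(x) = x^4 + 3·x^3 + 2·x^2 + 4·x + 2 in F_7[x], eliminating the leading term at each step:
  leading term 5·x^5: subtract (5·x)·f(x) = 5·x^5 + x^4 + 3·x^3 + 6·x^2 + 3·x, leaving 2·x^4 + x^3 + 3·x^2 + 5 (coefficients mod 7)
  leading term 2·x^4: subtract (2)·f(x) = 2·x^4 + 6·x^3 + 4·x^2 + x + 4, leaving 2·x^3 + 6·x^2 + 6·x + 1 (coefficients mod 7)
The degree is now < 4, so this is the remainder. Hence a · b ≡ 2·x^3 + 6·x^2 + 6·x + 1 in F_7[x]/(f).

Final answer: a · b ≡ 2·x^3 + 6·x^2 + 6·x + 1 (mod f(x))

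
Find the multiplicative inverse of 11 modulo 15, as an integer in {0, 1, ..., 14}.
Apply the extended Euclidean algorithm to (15, 11), tracking rows (r, s, t) with s·15 + t·11 = r. Each division r_prev = q·r_cur + r_new produces the new row as (previous row) − q·(current row):
  row A: (15, 1, 0)   [1·15 + 0·11 = 15]
  row B: (11, 0, 1)   [0·15 + 1·11 = 11]
  15 = 1·11 + 4   → row C = row A − 1·row B = (4, 1, −1)   [check: 1·15 − 1·11 = 4]
  11 = 2·4 + 3   → row D = row B − 2·row C = (3, −2, 3)   [check: −2·15 + 3·11 = 3]
  4 = 1·3 + 1   → row E = row C − 1·row D = (1, 3, −4)   [check: 3·15 − 4·11 = 1]
  3 = 3·1 + 0   → remainder 0, stop. gcd = 1 (last nonzero row E).
The gcd is 1, so 11 is invertible mod 15. The last nonzero row gives 3·15 − 4·11 = 1, so t = −4. So 11^(−1) ≡ −4 ≡ 11 (mod 15). Verify: 11 · 11 = 121 ≡ 1 (mod 15). ✓

Final answer: 11^(−1) ≡ 11 (mod 15)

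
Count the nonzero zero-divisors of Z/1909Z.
In Z/1909Z each nonzero element is either a unit (gcd with 1909 is 1) or a zero-divisor (gcd > 1). The number of units is φ(1909): factorise 1909 = 23 · 83, so φ(1909) = (23 − 1) · (83 − 1) = 22 · 82 = 1804. The nonzero elements number 1909 − 1 = 1908. Hence the nonzero zero-divisors number 1908 − 1804 = 104.

Final answer: Z/1909Z has 104 nonzero zero-divisors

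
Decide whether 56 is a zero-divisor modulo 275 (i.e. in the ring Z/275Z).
gcd(56, 275) = 1, so 56 is a unit in Z/275Z (it has a multiplicative inverse). A unit cannot be a zero-divisor: if 56·b ≡ 0 then multiplying both sides by 56^(−1) gives b ≡ 0. So 56 is not a zero-divisor.

Final answer: NO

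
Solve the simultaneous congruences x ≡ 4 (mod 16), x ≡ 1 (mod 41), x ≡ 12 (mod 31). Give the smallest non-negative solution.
x ≡ 3732 (mod 20336); the representative in [0, 20336) is 3732

The moduli 16, 41, 31 are pairwise coprime, so by the CRT there is a unique solution mod 16·41·31 = 20336.
Solve by successive substitution. Start with x ≡ 4 (mod 16).
  Combine with x ≡ 1 (mod 41): write x = 4 + 16·t and require 4 + 16·t ≡ 1 (mod 41), i.e. 16·t ≡ 1 − 4 ≡ 38 (mod 41). Since 16^(−1) ≡ 18 (mod 41), t ≡ 18·38 ≡ 28 (mod 41). So x ≡ 4 + 16·28 = 452 (mod 656).
  Combine with x ≡ 12 (mod 31): write x = 452 + 656·t and require 452 + 656·t ≡ 12 (mod 31), i.e. 656·t ≡ 12 − 452 ≡ 25 (mod 31). Since 656^(−1) ≡ 25 (mod 31) (656 ≡ 5 (mod 31)), t ≡ 25·25 ≡ 5 (mod 31). So x ≡ 452 + 656·5 = 3732 (mod 20336).
Unique solution in [0, 20336): x = 3732.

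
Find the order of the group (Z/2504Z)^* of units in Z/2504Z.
|(Z/2504Z)^*| = 1248

(Z/2504Z)^* consists of the classes a with gcd(a, 2504) = 1, so its order is φ(2504). φ is multiplicative, with φ(p^e) = p^e − p^(e−1). Factorise 2504 = 2^3 · 313. Then
  φ(2504) = (2^3 − 2^2) · (313 − 1) = 4 · 312 = 1248.
Thus |(Z/2504Z)^*| = 1248.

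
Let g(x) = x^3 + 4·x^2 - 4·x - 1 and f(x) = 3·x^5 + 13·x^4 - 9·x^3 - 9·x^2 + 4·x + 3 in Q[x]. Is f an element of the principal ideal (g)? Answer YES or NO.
NO

In Q[x] the ideal (g) consists of all multiples of g, so f ∈ (g) iff g | f, i.e. iff the remainder of f on division by g is 0. Divide f by g (g is monic, so eliminate the leading term of the running remainder at each step):
  leading term 3·x^5: subtract (3·x^2)·g(x) = 3·x^5 + 12·x^4 - 12·x^3 - 3·x^2, leaving x^4 + 3·x^3 - 6·x^2 + 4·x + 3
  leading term x^4: subtract (x)·g(x) = x^4 + 4·x^3 - 4·x^2 - x, leaving -x^3 - 2·x^2 + 5·x + 3
  leading term -x^3: subtract (-1)·g(x) = -x^3 - 4·x^2 + 4·x + 1, leaving 2·x^2 + x + 2
The remainder r(x) = 2·x^2 + x + 2 ≠ 0 (and deg r < deg g), so g ∤ f, i.e. f ∉ (g).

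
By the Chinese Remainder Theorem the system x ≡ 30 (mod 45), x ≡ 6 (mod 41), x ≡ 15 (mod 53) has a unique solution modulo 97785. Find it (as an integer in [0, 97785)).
The moduli 45, 41, 53 are pairwise coprime, so by the CRT there is a unique solution mod 45·41·53 = 97785.
Solve by successive substitution. Start with x ≡ 30 (mod 45).
  Combine with x ≡ 6 (mod 41): write x = 30 + 45·t and require 30 + 45·t ≡ 6 (mod 41), i.e. 45·t ≡ 6 − 30 ≡ 17 (mod 41). Since 45^(−1) ≡ 31 (mod 41) (45 ≡ 4 (mod 41)), t ≡ 31·17 ≡ 35 (mod 41). So x ≡ 30 + 45·35 = 1605 (mod 1845).
  Combine with x ≡ 15 (mod 53): write x = 1605 + 1845·t and require 1605 + 1845·t ≡ 15 (mod 53), i.e. 1845·t ≡ 15 − 1605 ≡ 0 (mod 53). Since 1845^(−1) ≡ 37 (mod 53) (1845 ≡ 43 (mod 53)), t ≡ 37·0 ≡ 0 (mod 53). So x ≡ 1605 + 1845·0 = 1605 (mod 97785).
Unique solution in [0, 97785): x = 1605.

Final answer: x ≡ 1605 (mod 97785); the representative in [0, 97785) is 1605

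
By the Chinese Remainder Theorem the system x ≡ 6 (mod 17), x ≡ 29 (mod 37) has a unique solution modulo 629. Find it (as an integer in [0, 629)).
The moduli 17, 37 are pairwise coprime, so by the CRT there is a unique solution mod 17·37 = 629.
Solve by successive substitution. Start with x ≡ 6 (mod 17).
  Combine with x ≡ 29 (mod 37): write x = 6 + 17·t and require 6 + 17·t ≡ 29 (mod 37), i.e. 17·t ≡ 29 − 6 ≡ 23 (mod 37). Since 17^(−1) ≡ 24 (mod 37), t ≡ 24·23 ≡ 34 (mod 37). So x ≡ 6 + 17·34 = 584 (mod 629).
Unique solution in [0, 629): x = 584.

Final answer: x ≡ 584 (mod 629); the representative in [0, 629) is 584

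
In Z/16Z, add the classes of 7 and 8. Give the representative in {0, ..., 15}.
15

Both summands are already reduced mod 16. 7 + 8 = 15; 15 = 0·16 + 15, so (7 + 8) mod 16 = 15.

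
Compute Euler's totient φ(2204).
φ is multiplicative, with φ(p^e) = p^e − p^(e−1). Factorise 2204 = 2^2 · 19 · 29. Then
  φ(2204) = (2^2 − 2^1) · (19 − 1) · (29 − 1) = 2 · 18 · 28 = 1008.

Final answer: φ(2204) = 1008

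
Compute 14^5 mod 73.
Use repeated squaring. Binary(5) = 101. Walk through the bits of the exponent 5 left-to-right: at each bit after the leading one, square the running value, then multiply by 14 if the bit is 1 (always reducing mod 73):
  bit 1 = 1 (leading): start with 14.
  bit 2 = 0: square 14^2 = 196 ≡ 50 (mod 73).
  bit 3 = 1: square 50^2 = 2500 ≡ 18; bit is 1, so multiply 18·14 = 252 ≡ 33 (mod 73).
Final value: 14^5 ≡ 33 (mod 73).

Final answer: 33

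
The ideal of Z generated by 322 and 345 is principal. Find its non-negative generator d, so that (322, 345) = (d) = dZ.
In the PID Z, (a, b) is generated by gcd(a, b). Compute gcd(345, 322) with the extended Euclidean algorithm, tracking rows (r, s, t) with s·345 + t·322 = r:
  row A: (345, 1, 0)   [1·345 + 0·322 = 345]
  row B: (322, 0, 1)   [0·345 + 1·322 = 322]
  345 = 1·322 + 23   → row C = row A − 1·row B = (23, 1, −1)   [check: 1·345 − 1·322 = 23]
  322 = 14·23 + 0   → remainder 0, stop. gcd = 23 (last nonzero row C).
So gcd(322, 345) = 23, with Bézout identity 1·345 − 1·322 = 23. Containment (⊇): the Bézout identity exhibits 23 as an element of (322, 345), giving (23) ⊆ (322, 345). Containment (⊆): since 23 | 322 and 23 | 345 (322 = 23·14, 345 = 23·15), every Z-linear combination of 322 and 345 is divisible by 23, so (322, 345) ⊆ (23). Therefore (322, 345) = (23), d = 23.

Final answer: (322, 345) = (23); d = 23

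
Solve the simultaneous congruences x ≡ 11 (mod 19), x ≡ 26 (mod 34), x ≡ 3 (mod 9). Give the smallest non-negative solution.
x ≡ 5160 (mod 5814); the representative in [0, 5814) is 5160

The moduli 19, 34, 9 are pairwise coprime, so by the CRT there is a unique solution mod 19·34·9 = 5814.
Solve by successive substitution. Start with x ≡ 11 (mod 19).
  Combine with x ≡ 26 (mod 34): write x = 11 + 19·t and require 11 + 19·t ≡ 26 (mod 34), i.e. 19·t ≡ 26 − 11 ≡ 15 (mod 34). Since 19^(−1) ≡ 9 (mod 34), t ≡ 9·15 ≡ 33 (mod 34). So x ≡ 11 + 19·33 = 638 (mod 646).
  Combine with x ≡ 3 (mod 9): write x = 638 + 646·t and require 638 + 646·t ≡ 3 (mod 9), i.e. 646·t ≡ 3 − 638 ≡ 4 (mod 9). Since 646^(−1) ≡ 4 (mod 9) (646 ≡ 7 (mod 9)), t ≡ 4·4 ≡ 7 (mod 9). So x ≡ 638 + 646·7 = 5160 (mod 5814).
Unique solution in [0, 5814): x = 5160.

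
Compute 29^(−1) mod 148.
29^(−1) ≡ 97 (mod 148)

Apply the extended Euclidean algorithm to (148, 29), tracking rows (r, s, t) with s·148 + t·29 = r. Each division r_prev = q·r_cur + r_new produces the new row as (previous row) − q·(current row):
  row A: (148, 1, 0)   [1·148 + 0·29 = 148]
  row B: (29, 0, 1)   [0·148 + 1·29 = 29]
  148 = 5·29 + 3   → row C = row A − 5·row B = (3, 1, −5)   [check: 1·148 − 5·29 = 3]
  29 = 9·3 + 2   → row D = row B − 9·row C = (2, −9, 46)   [check: −9·148 + 46·29 = 2]
  3 = 1·2 + 1   → row E = row C − 1·row D = (1, 10, −51)   [check: 10·148 − 51·29 = 1]
  2 = 2·1 + 0   → remainder 0, stop. gcd = 1 (last nonzero row E).
The gcd is 1, so 29 is invertible mod 148. The last nonzero row gives 10·148 − 51·29 = 1, so t = −51. So 29^(−1) ≡ −51 ≡ 97 (mod 148). Verify: 29 · 97 = 2813 ≡ 1 (mod 148). ✓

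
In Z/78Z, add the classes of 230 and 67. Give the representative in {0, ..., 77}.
63

Reduce the summands first: 230 ≡ 74 (mod 78), so 230 + 67 ≡ 74 + 67 (mod 78). 74 + 67 = 141; 141 = 1·78 + 63, so (230 + 67) mod 78 = 63.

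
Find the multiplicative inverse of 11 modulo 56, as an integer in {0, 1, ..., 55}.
11^(−1) ≡ 51 (mod 56)

Apply the extended Euclidean algorithm to (56, 11), tracking rows (r, s, t) with s·56 + t·11 = r. Each division r_prev = q·r_cur + r_new produces the new row as (previous row) − q·(current row):
  row A: (56, 1, 0)   [1·56 + 0·11 = 56]
  row B: (11, 0, 1)   [0·56 + 1·11 = 11]
  56 = 5·11 + 1   → row C = row A − 5·row B = (1, 1, −5)   [check: 1·56 − 5·11 = 1]
  11 = 11·1 + 0   → remainder 0, stop. gcd = 1 (last nonzero row C).
The gcd is 1, so 11 is invertible mod 56. The last nonzero row gives 1·56 − 5·11 = 1, so t = −5. So 11^(−1) ≡ −5 ≡ 51 (mod 56). Verify: 11 · 51 = 561 ≡ 1 (mod 56). ✓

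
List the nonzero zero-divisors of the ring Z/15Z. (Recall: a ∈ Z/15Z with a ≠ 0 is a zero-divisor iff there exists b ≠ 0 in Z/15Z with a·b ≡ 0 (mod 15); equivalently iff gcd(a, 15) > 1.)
nonzero zero-divisors of Z/15Z = {3, 5, 6, 9, 10, 12}

An element a ∈ Z/15Z (with a ≠ 0) is a zero-divisor iff gcd(a, 15) > 1 (because a is a unit precisely when gcd(a, n) = 1, and in Z/nZ every nonzero, non-unit element is a zero-divisor). Scan a = 1, ..., 14 and keep those with gcd(a, 15) > 1:
  gcd(3, 15) = 3, gcd(5, 15) = 5, gcd(6, 15) = 3, gcd(9, 15) = 3, gcd(10, 15) = 5, gcd(12, 15) = 3.
All other a ∈ {1, ..., 14} have gcd(a, 15) = 1 and are units. So the nonzero zero-divisors are exactly the 6 values of a appearing in this scan.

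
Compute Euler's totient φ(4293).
φ(4293) = 2808

φ is multiplicative, with φ(p^e) = p^e − p^(e−1). Factorise 4293 = 3^4 · 53. Then
  φ(4293) = (3^4 − 3^3) · (53 − 1) = 54 · 52 = 2808.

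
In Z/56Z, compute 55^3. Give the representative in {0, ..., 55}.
55

Use repeated squaring. Binary(3) = 11. Walk through the bits of the exponent 3 left-to-right: at each bit after the leading one, square the running value, then multiply by 55 if the bit is 1 (always reducing mod 56):
  bit 1 = 1 (leading): start with 55.
  bit 2 = 1: square 55^2 = 3025 ≡ 1; bit is 1, so multiply 1·55 = 55 (mod 56).
Final value: 55^3 ≡ 55 (mod 56).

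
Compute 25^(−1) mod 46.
Apply the extended Euclidean algorithm to (46, 25), tracking rows (r, s, t) with s·46 + t·25 = r. Each division r_prev = q·r_cur + r_new produces the new row as (previous row) − q·(current row):
  row A: (46, 1, 0)   [1·46 + 0·25 = 46]
  row B: (25, 0, 1)   [0·46 + 1·25 = 25]
  46 = 1·25 + 21   → row C = row A − 1·row B = (21, 1, −1)   [check: 1·46 − 1·25 = 21]
  25 = 1·21 + 4   → row D = row B − 1·row C = (4, −1, 2)   [check: −1·46 + 2·25 = 4]
  21 = 5·4 + 1   → row E = row C − 5·row D = (1, 6, −11)   [check: 6·46 − 11·25 = 1]
  4 = 4·1 + 0   → remainder 0, stop. gcd = 1 (last nonzero row E).
The gcd is 1, so 25 is invertible mod 46. The last nonzero row gives 6·46 − 11·25 = 1, so t = −11. So 25^(−1) ≡ −11 ≡ 35 (mod 46). Verify: 25 · 35 = 875 ≡ 1 (mod 46). ✓

Final answer: 25^(−1) ≡ 35 (mod 46)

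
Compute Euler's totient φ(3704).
φ is multiplicative, with φ(p^e) = p^e − p^(e−1). Factorise 3704 = 2^3 · 463. Then
  φ(3704) = (2^3 − 2^2) · (463 − 1) = 4 · 462 = 1848.

Final answer: φ(3704) = 1848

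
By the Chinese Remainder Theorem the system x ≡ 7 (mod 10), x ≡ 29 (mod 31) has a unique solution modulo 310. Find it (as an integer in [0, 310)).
The moduli 10, 31 are pairwise coprime, so by the CRT there is a unique solution mod 10·31 = 310.
Solve by successive substitution. Start with x ≡ 7 (mod 10).
  Combine with x ≡ 29 (mod 31): write x = 7 + 10·t and require 7 + 10·t ≡ 29 (mod 31), i.e. 10·t ≡ 29 − 7 ≡ 22 (mod 31). Since 10^(−1) ≡ 28 (mod 31), t ≡ 28·22 ≡ 27 (mod 31). So x ≡ 7 + 10·27 = 277 (mod 310).
Unique solution in [0, 310): x = 277.

Final answer: x ≡ 277 (mod 310); the representative in [0, 310) is 277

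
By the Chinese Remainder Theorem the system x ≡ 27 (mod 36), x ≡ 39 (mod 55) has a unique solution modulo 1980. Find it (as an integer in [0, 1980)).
x ≡ 1359 (mod 1980); the representative in [0, 1980) is 1359

The moduli 36, 55 are pairwise coprime, so by the CRT there is a unique solution mod 36·55 = 1980.
Solve by successive substitution. Start with x ≡ 27 (mod 36).
  Combine with x ≡ 39 (mod 55): write x = 27 + 36·t and require 27 + 36·t ≡ 39 (mod 55), i.e. 36·t ≡ 39 − 27 ≡ 12 (mod 55). Since 36^(−1) ≡ 26 (mod 55), t ≡ 26·12 ≡ 37 (mod 55). So x ≡ 27 + 36·37 = 1359 (mod 1980).
Unique solution in [0, 1980): x = 1359.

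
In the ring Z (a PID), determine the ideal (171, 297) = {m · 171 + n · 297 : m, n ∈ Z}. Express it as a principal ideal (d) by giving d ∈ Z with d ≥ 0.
(171, 297) = (9); d = 9

In the PID Z, (a, b) is generated by gcd(a, b). Compute gcd(297, 171) with the extended Euclidean algorithm, tracking rows (r, s, t) with s·297 + t·171 = r:
  row A: (297, 1, 0)   [1·297 + 0·171 = 297]
  row B: (171, 0, 1)   [0·297 + 1·171 = 171]
  297 = 1·171 + 126   → row C = row A − 1·row B = (126, 1, −1)   [check: 1·297 − 1·171 = 126]
  171 = 1·126 + 45   → row D = row B − 1·row C = (45, −1, 2)   [check: −1·297 + 2·171 = 45]
  126 = 2·45 + 36   → row E = row C − 2·row D = (36, 3, −5)   [check: 3·297 − 5·171 = 36]
  45 = 1·36 + 9   → row F = row D − 1·row E = (9, −4, 7)   [check: −4·297 + 7·171 = 9]
  36 = 4·9 + 0   → remainder 0, stop. gcd = 9 (last nonzero row F).
So gcd(171, 297) = 9, with Bézout identity −4·297 + 7·171 = 9. Containment (⊇): the Bézout identity exhibits 9 as an element of (171, 297), giving (9) ⊆ (171, 297). Containment (⊆): since 9 | 171 and 9 | 297 (171 = 9·19, 297 = 9·33), every Z-linear combination of 171 and 297 is divisible by 9, so (171, 297) ⊆ (9). Therefore (171, 297) = (9), d = 9.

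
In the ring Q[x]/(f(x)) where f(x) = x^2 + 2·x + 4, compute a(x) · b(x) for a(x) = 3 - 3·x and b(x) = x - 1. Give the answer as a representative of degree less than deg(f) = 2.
a · b ≡ 12·x + 9 (mod f(x))

First multiply in Q[x] without reducing: a · b = -3·x^2 + 6·x - 3. Now divide by f(x) = x^2 + 2·x + 4, eliminating the leading term at each step:
  leading term -3·x^2: subtract (-3)·f(x) = -3·x^2 - 6·x - 12, leaving 12·x + 9
The degree is now < 2, so this is the remainder. Hence a · b ≡ 12·x + 9 in Q[x]/(f).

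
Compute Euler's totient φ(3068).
φ(3068) = 1392

φ is multiplicative, with φ(p^e) = p^e − p^(e−1). Factorise 3068 = 2^2 · 13 · 59. Then
  φ(3068) = (2^2 − 2^1) · (13 − 1) · (59 − 1) = 2 · 12 · 58 = 1392.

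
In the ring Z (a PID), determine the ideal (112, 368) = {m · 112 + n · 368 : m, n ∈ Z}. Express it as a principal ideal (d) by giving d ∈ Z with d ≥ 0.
(112, 368) = (16); d = 16

In the PID Z, (a, b) is generated by gcd(a, b). Compute gcd(368, 112) with the extended Euclidean algorithm, tracking rows (r, s, t) with s·368 + t·112 = r:
  row A: (368, 1, 0)   [1·368 + 0·112 = 368]
  row B: (112, 0, 1)   [0·368 + 1·112 = 112]
  368 = 3·112 + 32   → row C = row A − 3·row B = (32, 1, −3)   [check: 1·368 − 3·112 = 32]
  112 = 3·32 + 16   → row D = row B − 3·row C = (16, −3, 10)   [check: −3·368 + 10·112 = 16]
  32 = 2·16 + 0   → remainder 0, stop. gcd = 16 (last nonzero row D).
So gcd(112, 368) = 16, with Bézout identity −3·368 + 10·112 = 16. Containment (⊇): the Bézout identity exhibits 16 as an element of (112, 368), giving (16) ⊆ (112, 368). Containment (⊆): since 16 | 112 and 16 | 368 (112 = 16·7, 368 = 16·23), every Z-linear combination of 112 and 368 is divisible by 16, so (112, 368) ⊆ (16). Therefore (112, 368) = (16), d = 16.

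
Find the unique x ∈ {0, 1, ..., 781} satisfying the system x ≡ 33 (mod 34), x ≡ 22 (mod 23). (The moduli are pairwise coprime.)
The moduli 34, 23 are pairwise coprime, so by the CRT there is a unique solution mod 34·23 = 782.
Solve by successive substitution. Start with x ≡ 33 (mod 34).
  Combine with x ≡ 22 (mod 23): write x = 33 + 34·t and require 33 + 34·t ≡ 22 (mod 23), i.e. 34·t ≡ 22 − 33 ≡ 12 (mod 23). Since 34^(−1) ≡ 21 (mod 23) (34 ≡ 11 (mod 23)), t ≡ 21·12 ≡ 22 (mod 23). So x ≡ 33 + 34·22 = 781 (mod 782).
Unique solution in [0, 782): x = 781.

Final answer: x ≡ 781 (mod 782); the representative in [0, 782) is 781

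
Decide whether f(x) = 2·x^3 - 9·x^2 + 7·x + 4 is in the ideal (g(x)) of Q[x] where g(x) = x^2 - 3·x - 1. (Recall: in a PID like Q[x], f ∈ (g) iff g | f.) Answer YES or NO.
NO

In Q[x] the ideal (g) consists of all multiples of g, so f ∈ (g) iff g | f, i.e. iff the remainder of f on division by g is 0. Divide f by g (g is monic, so eliminate the leading term of the running remainder at each step):
  leading term 2·x^3: subtract (2·x)·g(x) = 2·x^3 - 6·x^2 - 2·x, leaving -3·x^2 + 9·x + 4
  leading term -3·x^2: subtract (-3)·g(x) = -3·x^2 + 9·x + 3, leaving 1
The remainder r(x) = 1 ≠ 0 (and deg r < deg g), so g ∤ f, i.e. f ∉ (g).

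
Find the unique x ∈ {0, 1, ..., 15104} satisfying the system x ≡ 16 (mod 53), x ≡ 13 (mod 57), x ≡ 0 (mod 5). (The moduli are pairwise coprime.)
The moduli 53, 57, 5 are pairwise coprime, so by the CRT there is a unique solution mod 53·57·5 = 15105.
Solve by successive substitution. Start with x ≡ 16 (mod 53).
  Combine with x ≡ 13 (mod 57): write x = 16 + 53·t and require 16 + 53·t ≡ 13 (mod 57), i.e. 53·t ≡ 13 − 16 ≡ 54 (mod 57). Since 53^(−1) ≡ 14 (mod 57), t ≡ 14·54 ≡ 15 (mod 57). So x ≡ 16 + 53·15 = 811 (mod 3021).
  Combine with x ≡ 0 (mod 5): write x = 811 + 3021·t and require 811 + 3021·t ≡ 0 (mod 5), i.e. 3021·t ≡ 0 − 811 ≡ 4 (mod 5). Since 3021^(−1) ≡ 1 (mod 5) (3021 ≡ 1 (mod 5)), t ≡ 1·4 ≡ 4 (mod 5). So x ≡ 811 + 3021·4 = 12895 (mod 15105).
Unique solution in [0, 15105): x = 12895.

Final answer: x ≡ 12895 (mod 15105); the representative in [0, 15105) is 12895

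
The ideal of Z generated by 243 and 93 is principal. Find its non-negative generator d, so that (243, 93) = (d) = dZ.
In the PID Z, (a, b) is generated by gcd(a, b). Compute gcd(243, 93) with the extended Euclidean algorithm, tracking rows (r, s, t) with s·243 + t·93 = r:
  row A: (243, 1, 0)   [1·243 + 0·93 = 243]
  row B: (93, 0, 1)   [0·243 + 1·93 = 93]
  243 = 2·93 + 57   → row C = row A − 2·row B = (57, 1, −2)   [check: 1·243 − 2·93 = 57]
  93 = 1·57 + 36   → row D = row B − 1·row C = (36, −1, 3)   [check: −1·243 + 3·93 = 36]
  57 = 1·36 + 21   → row E = row C − 1·row D = (21, 2, −5)   [check: 2·243 − 5·93 = 21]
  36 = 1·21 + 15   → row F = row D − 1·row E = (15, −3, 8)   [check: −3·243 + 8·93 = 15]
  21 = 1·15 + 6   → row G = row E − 1·row F = (6, 5, −13)   [check: 5·243 − 13·93 = 6]
  15 = 2·6 + 3   → row H = row F − 2·row G = (3, −13, 34)   [check: −13·243 + 34·93 = 3]
  6 = 2·3 + 0   → remainder 0, stop. gcd = 3 (last nonzero row H).
So gcd(243, 93) = 3, with Bézout identity −13·243 + 34·93 = 3. Containment (⊇): the Bézout identity exhibits 3 as an element of (243, 93), giving (3) ⊆ (243, 93). Containment (⊆): since 3 | 243 and 3 | 93 (243 = 3·81, 93 = 3·31), every Z-linear combination of 243 and 93 is divisible by 3, so (243, 93) ⊆ (3). Therefore (243, 93) = (3), d = 3.

Final answer: (243, 93) = (3); d = 3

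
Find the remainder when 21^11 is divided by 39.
18

Use repeated squaring. Binary(11) = 1011. Walk through the bits of the exponent 11 left-to-right: at each bit after the leading one, square the running value, then multiply by 21 if the bit is 1 (always reducing mod 39):
  bit 1 = 1 (leading): start with 21.
  bit 2 = 0: square 21^2 = 441 ≡ 12 (mod 39).
  bit 3 = 1: square 12^2 = 144 ≡ 27; bit is 1, so multiply 27·21 = 567 ≡ 21 (mod 39).
  bit 4 = 1: square 21^2 = 441 ≡ 12; bit is 1, so multiply 12·21 = 252 ≡ 18 (mod 39).
Final value: 21^11 ≡ 18 (mod 39).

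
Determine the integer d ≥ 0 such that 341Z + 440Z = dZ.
In the PID Z, (a, b) is generated by gcd(a, b). Compute gcd(440, 341) with the extended Euclidean algorithm, tracking rows (r, s, t) with s·440 + t·341 = r:
  row A: (440, 1, 0)   [1·440 + 0·341 = 440]
  row B: (341, 0, 1)   [0·440 + 1·341 = 341]
  440 = 1·341 + 99   → row C = row A − 1·row B = (99, 1, −1)   [check: 1·440 − 1·341 = 99]
  341 = 3·99 + 44   → row D = row B − 3·row C = (44, −3, 4)   [check: −3·440 + 4·341 = 44]
  99 = 2·44 + 11   → row E = row C − 2·row D = (11, 7, −9)   [check: 7·440 − 9·341 = 11]
  44 = 4·11 + 0   → remainder 0, stop. gcd = 11 (last nonzero row E).
So gcd(341, 440) = 11, with Bézout identity 7·440 − 9·341 = 11. Containment (⊇): the Bézout identity exhibits 11 as an element of (341, 440), giving (11) ⊆ (341, 440). Containment (⊆): since 11 | 341 and 11 | 440 (341 = 11·31, 440 = 11·40), every Z-linear combination of 341 and 440 is divisible by 11, so (341, 440) ⊆ (11). Therefore (341, 440) = (11), d = 11.

Final answer: (341, 440) = (11); d = 11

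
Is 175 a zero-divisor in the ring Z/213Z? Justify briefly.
NO

gcd(175, 213) = 1, so 175 is a unit in Z/213Z (it has a multiplicative inverse). A unit cannot be a zero-divisor: if 175·b ≡ 0 then multiplying both sides by 175^(−1) gives b ≡ 0. So 175 is not a zero-divisor.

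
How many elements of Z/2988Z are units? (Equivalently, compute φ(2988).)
Z/2988Z has φ(2988) = 984 units

An element a ∈ Z/2988Z is a unit iff gcd(a, 2988) = 1, so the number of units is φ(2988). φ is multiplicative, with φ(p^e) = p^e − p^(e−1). Factorise 2988 = 2^2 · 3^2 · 83. Then
  φ(2988) = (2^2 − 2^1) · (3^2 − 3^1) · (83 − 1) = 2 · 6 · 82 = 984.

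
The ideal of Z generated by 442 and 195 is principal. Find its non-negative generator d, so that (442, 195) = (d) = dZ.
(442, 195) = (13); d = 13

In the PID Z, (a, b) is generated by gcd(a, b). Compute gcd(442, 195) with the extended Euclidean algorithm, tracking rows (r, s, t) with s·442 + t·195 = r:
  row A: (442, 1, 0)   [1·442 + 0·195 = 442]
  row B: (195, 0, 1)   [0·442 + 1·195 = 195]
  442 = 2·195 + 52   → row C = row A − 2·row B = (52, 1, −2)   [check: 1·442 − 2·195 = 52]
  195 = 3·52 + 39   → row D = row B − 3·row C = (39, −3, 7)   [check: −3·442 + 7·195 = 39]
  52 = 1·39 + 13   → row E = row C − 1·row D = (13, 4, −9)   [check: 4·442 − 9·195 = 13]
  39 = 3·13 + 0   → remainder 0, stop. gcd = 13 (last nonzero row E).
So gcd(442, 195) = 13, with Bézout identity 4·442 − 9·195 = 13. Containment (⊇): the Bézout identity exhibits 13 as an element of (442, 195), giving (13) ⊆ (442, 195). Containment (⊆): since 13 | 442 and 13 | 195 (442 = 13·34, 195 = 13·15), every Z-linear combination of 442 and 195 is divisible by 13, so (442, 195) ⊆ (13). Therefore (442, 195) = (13), d = 13.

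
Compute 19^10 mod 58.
35

Use repeated squaring. Binary(10) = 1010. Walk through the bits of the exponent 10 left-to-right: at each bit after the leading one, square the running value, then multiply by 19 if the bit is 1 (always reducing mod 58):
  bit 1 = 1 (leading): start with 19.
  bit 2 = 0: square 19^2 = 361 ≡ 13 (mod 58).
  bit 3 = 1: square 13^2 = 169 ≡ 53; bit is 1, so multiply 53·19 = 1007 ≡ 21 (mod 58).
  bit 4 = 0: square 21^2 = 441 ≡ 35 (mod 58).
Final value: 19^10 ≡ 35 (mod 58).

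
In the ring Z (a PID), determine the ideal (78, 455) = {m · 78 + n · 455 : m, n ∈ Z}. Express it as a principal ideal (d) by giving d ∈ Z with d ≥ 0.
In the PID Z, (a, b) is generated by gcd(a, b). Compute gcd(455, 78) with the extended Euclidean algorithm, tracking rows (r, s, t) with s·455 + t·78 = r:
  row A: (455, 1, 0)   [1·455 + 0·78 = 455]
  row B: (78, 0, 1)   [0·455 + 1·78 = 78]
  455 = 5·78 + 65   → row C = row A − 5·row B = (65, 1, −5)   [check: 1·455 − 5·78 = 65]
  78 = 1·65 + 13   → row D = row B − 1·row C = (13, −1, 6)   [check: −1·455 + 6·78 = 13]
  65 = 5·13 + 0   → remainder 0, stop. gcd = 13 (last nonzero row D).
So gcd(78, 455) = 13, with Bézout identity −1·455 + 6·78 = 13. Containment (⊇): the Bézout identity exhibits 13 as an element of (78, 455), giving (13) ⊆ (78, 455). Containment (⊆): since 13 | 78 and 13 | 455 (78 = 13·6, 455 = 13·35), every Z-linear combination of 78 and 455 is divisible by 13, so (78, 455) ⊆ (13). Therefore (78, 455) = (13), d = 13.

Final answer: (78, 455) = (13); d = 13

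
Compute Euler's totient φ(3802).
φ(3802) = 1900

φ is multiplicative, with φ(p^e) = p^e − p^(e−1). Factorise 3802 = 2 · 1901. Then
  φ(3802) = (2 − 1) · (1901 − 1) = 1 · 1900 = 1900.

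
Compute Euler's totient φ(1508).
φ(1508) = 672

φ is multiplicative, with φ(p^e) = p^e − p^(e−1). Factorise 1508 = 2^2 · 13 · 29. Then
  φ(1508) = (2^2 − 2^1) · (13 − 1) · (29 − 1) = 2 · 12 · 28 = 672.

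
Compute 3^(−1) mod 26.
Apply the extended Euclidean algorithm to (26, 3), tracking rows (r, s, t) with s·26 + t·3 = r. Each division r_prev = q·r_cur + r_new produces the new row as (previous row) − q·(current row):
  row A: (26, 1, 0)   [1·26 + 0·3 = 26]
  row B: (3, 0, 1)   [0·26 + 1·3 = 3]
  26 = 8·3 + 2   → row C = row A − 8·row B = (2, 1, −8)   [check: 1·26 − 8·3 = 2]
  3 = 1·2 + 1   → row D = row B − 1·row C = (1, −1, 9)   [check: −1·26 + 9·3 = 1]
  2 = 2·1 + 0   → remainder 0, stop. gcd = 1 (last nonzero row D).
The gcd is 1, so 3 is invertible mod 26. The last nonzero row gives −1·26 + 9·3 = 1, so t = 9. So 3^(−1) ≡ 9 (mod 26). Verify: 3 · 9 = 27 ≡ 1 (mod 26). ✓

Final answer: 3^(−1) ≡ 9 (mod 26)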